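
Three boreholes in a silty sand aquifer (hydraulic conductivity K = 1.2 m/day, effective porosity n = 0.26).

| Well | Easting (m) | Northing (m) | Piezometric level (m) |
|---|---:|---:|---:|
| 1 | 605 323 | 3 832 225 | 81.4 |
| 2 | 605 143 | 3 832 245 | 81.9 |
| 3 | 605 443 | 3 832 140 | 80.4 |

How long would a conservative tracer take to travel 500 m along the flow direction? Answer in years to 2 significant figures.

31 years

Differences from 1: to 2 (Δx, Δy, Δh) = (-180, 20, +0.5); to 3 = (120, -85, -1.0).
Determinant of the coordinate differences = (-180)·(-85) − 120·20 = 12900.
∂h/∂x = [(+0.5)·(-85) − (-1.0)·20] / 12900 = -0.001744
∂h/∂y = [(-180)·(-1.0) − 120·(+0.5)] / 12900 = +0.009302
|∇h| = √(-0.001744² + 0.009302²) = 0.009464
Seepage velocity v = K·i/n = 1.2 × 0.009464 / 0.26 = 0.04368 m/day.
t = 500 / 0.04368 = 1.145e+04 days = 31.3 years.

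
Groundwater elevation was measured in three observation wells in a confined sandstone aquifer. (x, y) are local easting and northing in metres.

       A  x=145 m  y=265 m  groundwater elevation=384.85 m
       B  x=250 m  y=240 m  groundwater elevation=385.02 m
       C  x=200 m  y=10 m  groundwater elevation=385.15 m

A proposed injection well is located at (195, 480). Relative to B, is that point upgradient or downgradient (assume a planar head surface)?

With h = a·x + b·y + c and A as origin, the differences give:
  105·a + (-25)·b = +0.17
  55·a + (-255)·b = +0.30
Eliminate b (×(-255) and ×(-25), subtract): -25400·a = -35.850 → a = ∂h/∂x = +0.001411
Back-substitute: b = ∂h/∂y = -0.0008720.
Head at (195, 480) = 384.85 + (+0.001411)·(50) + (-0.0008720)·(215) = 384.73 m.
That is lower than the 385.02 m at B, so the point is downgradient.

downgradient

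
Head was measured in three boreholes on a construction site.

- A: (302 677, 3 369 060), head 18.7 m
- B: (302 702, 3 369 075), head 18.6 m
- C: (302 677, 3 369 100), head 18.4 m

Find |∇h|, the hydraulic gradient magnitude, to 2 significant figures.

Differences from A: to B (Δx, Δy, Δh) = (25, 15, -0.1); to C = (0, 40, -0.3).
Solve a·Δx + b·Δy = Δh: det = 25·40 − 0·15 = 1000.
∂h/∂x = [(-0.1)·40 − (-0.3)·15] / 1000 = +0.0005000
∂h/∂y = [25·(-0.3) − 0·(-0.1)] / 1000 = -0.007500
|∇h| = √(0.0005000² + -0.007500²) = 0.007517

0.0075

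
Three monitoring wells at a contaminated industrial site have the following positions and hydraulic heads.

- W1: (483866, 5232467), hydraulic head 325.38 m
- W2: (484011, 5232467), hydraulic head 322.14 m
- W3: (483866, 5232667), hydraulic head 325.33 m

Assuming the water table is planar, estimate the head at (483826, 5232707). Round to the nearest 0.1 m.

∂h/∂x = (322.14 − 325.38) / (484011 − 483866) = -0.02234
∂h/∂y = (325.33 − 325.38) / (5232667 − 5232467) = -0.0002500
h(483826, 5232707) = 325.38 + (-0.02234)·(-40) + (-0.0002500)·(240) = 325.38 +0.894 -0.060 = 326.214 m.

326.2 m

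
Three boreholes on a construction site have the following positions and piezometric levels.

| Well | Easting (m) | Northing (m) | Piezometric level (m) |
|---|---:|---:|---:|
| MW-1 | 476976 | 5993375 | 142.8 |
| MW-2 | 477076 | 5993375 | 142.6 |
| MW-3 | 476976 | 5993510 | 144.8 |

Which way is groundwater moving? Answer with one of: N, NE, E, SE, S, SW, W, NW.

∂h/∂x = (142.6 − 142.8) / (477076 − 476976) = -0.002000
∂h/∂y = (144.8 − 142.8) / (5993510 − 5993375) = +0.01481
Flow = −∇h = (+0.002000 east, -0.01481 north), which points south.

S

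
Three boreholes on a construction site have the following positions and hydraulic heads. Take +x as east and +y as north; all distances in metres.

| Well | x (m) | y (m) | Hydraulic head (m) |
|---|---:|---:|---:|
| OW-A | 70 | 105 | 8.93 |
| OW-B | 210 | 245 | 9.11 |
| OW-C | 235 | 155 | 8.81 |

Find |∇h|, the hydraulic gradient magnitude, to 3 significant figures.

0.00330

With h = a·x + b·y + c and OW-A as origin, the differences give:
  140·a + 140·b = +0.18
  165·a + 50·b = -0.12
Eliminate b (×50 and ×140, subtract): -16100·a = 25.800 → a = ∂h/∂x = -0.001602
Back-substitute: b = ∂h/∂y = +0.002888.
|∇h| = √(-0.001602² + 0.002888²) = 0.003303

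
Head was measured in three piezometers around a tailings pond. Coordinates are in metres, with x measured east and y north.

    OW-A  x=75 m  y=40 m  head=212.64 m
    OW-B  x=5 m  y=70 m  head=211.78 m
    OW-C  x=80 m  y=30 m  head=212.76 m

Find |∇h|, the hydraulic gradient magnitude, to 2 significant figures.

0.012

Three-point gradient (reference OW-A): Δ to OW-B = (-70, 30, -0.86), Δ to OW-C = (5, -10, +0.12).
∂h/∂x = +0.009091, ∂h/∂y = -0.007455 (det = 550).
|∇h| = √(0.009091² + -0.007455²) = 0.01176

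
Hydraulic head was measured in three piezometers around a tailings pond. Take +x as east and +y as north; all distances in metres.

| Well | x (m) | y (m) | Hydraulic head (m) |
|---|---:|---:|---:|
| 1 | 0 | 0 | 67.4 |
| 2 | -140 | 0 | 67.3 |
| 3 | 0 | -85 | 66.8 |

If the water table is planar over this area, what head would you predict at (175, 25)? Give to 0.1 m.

67.7 m

∂h/∂x = (67.3 − 67.4) / (-140 − 0) = +0.0007143
∂h/∂y = (66.8 − 67.4) / (-85 − 0) = +0.007059
h(175, 25) = 67.4 + (+0.0007143)·(175) + (+0.007059)·(25) = 67.4 +0.125 +0.176 = 67.701 m.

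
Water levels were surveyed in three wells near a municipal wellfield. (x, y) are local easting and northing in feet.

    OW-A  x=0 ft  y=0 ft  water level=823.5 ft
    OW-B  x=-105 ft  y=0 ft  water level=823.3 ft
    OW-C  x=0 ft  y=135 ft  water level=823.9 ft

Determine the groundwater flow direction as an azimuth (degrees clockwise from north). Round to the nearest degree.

∂h/∂x = (823.3 − 823.5) / (-105 − 0) = +0.001905
∂h/∂y = (823.9 − 823.5) / (135 − 0) = +0.002963
Flow direction (−∇h) has components (-0.001905 E, -0.002963 N).
Azimuth = atan2(E, N) = atan2(-0.001905, -0.002963) = 212.7° ≈ 213°.

213°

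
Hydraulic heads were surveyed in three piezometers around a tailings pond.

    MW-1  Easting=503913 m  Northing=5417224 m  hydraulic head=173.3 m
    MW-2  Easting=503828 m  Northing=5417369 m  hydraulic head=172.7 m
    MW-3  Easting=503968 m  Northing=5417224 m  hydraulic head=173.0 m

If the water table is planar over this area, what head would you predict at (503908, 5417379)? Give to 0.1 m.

With h = a·x + b·y + c and MW-1 as origin, the differences give:
  (-85)·a + 145·b = -0.6
  55·a + 0·b = -0.3
Eliminate b (×0 and ×145, subtract): -7975·a = 43.50 → a = ∂h/∂x = -0.005455
Back-substitute: b = ∂h/∂y = -0.007335.
h(503908, 5417379) = 173.3 + (-0.005455)·(-5) + (-0.007335)·(155) = 173.3 +0.027 -1.137 = 172.190 m.

172.2 m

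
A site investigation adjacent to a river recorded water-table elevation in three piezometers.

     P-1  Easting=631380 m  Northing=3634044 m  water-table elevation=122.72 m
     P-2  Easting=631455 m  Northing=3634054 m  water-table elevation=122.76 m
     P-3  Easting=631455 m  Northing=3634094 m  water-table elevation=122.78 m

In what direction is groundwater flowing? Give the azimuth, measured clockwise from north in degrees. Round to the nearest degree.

Differences from P-1: to P-2 (Δx, Δy, Δh) = (75, 10, +0.04); to P-3 = (75, 50, +0.06).
Determinant of the coordinate differences = 75·50 − 75·10 = 3000.
∂h/∂x = [(+0.04)·50 − (+0.06)·10] / 3000 = +0.0004667
∂h/∂y = [75·(+0.06) − 75·(+0.04)] / 3000 = +0.0005000
Flow direction (−∇h) has components (-0.0004667 E, -0.0005000 N).
Azimuth = atan2(E, N) = atan2(-0.0004667, -0.0005000) = 223.0° ≈ 223°.

223°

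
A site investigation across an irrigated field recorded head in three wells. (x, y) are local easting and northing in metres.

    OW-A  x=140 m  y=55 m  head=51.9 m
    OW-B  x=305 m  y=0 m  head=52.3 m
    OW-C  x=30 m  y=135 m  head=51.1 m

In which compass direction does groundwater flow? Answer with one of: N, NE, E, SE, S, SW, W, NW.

Differences from OW-A: to OW-B (Δx, Δy, Δh) = (165, -55, +0.4); to OW-C = (-110, 80, -0.8).
Solve a·Δx + b·Δy = Δh: det = 165·80 − (-110)·(-55) = 7150.
∂h/∂x = [(+0.4)·80 − (-0.8)·(-55)] / 7150 = -0.001678
∂h/∂y = [165·(-0.8) − (-110)·(+0.4)] / 7150 = -0.01231
Flow = −∇h = (+0.001678 east, +0.01231 north), which points north.

N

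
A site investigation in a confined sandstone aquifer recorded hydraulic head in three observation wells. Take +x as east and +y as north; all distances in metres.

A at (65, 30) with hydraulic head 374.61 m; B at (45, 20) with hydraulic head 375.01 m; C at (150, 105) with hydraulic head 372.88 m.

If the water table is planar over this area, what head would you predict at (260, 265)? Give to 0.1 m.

Three-point gradient (reference A): Δ to B = (-20, -10, +0.40), Δ to C = (85, 75, -1.73).
∂h/∂x = -0.01954, ∂h/∂y = -0.0009231 (det = -650).
h(260, 265) = 374.61 + (-0.01954)·(195) + (-0.0009231)·(235) = 374.61 -3.810 -0.217 = 370.583 m.

370.6 m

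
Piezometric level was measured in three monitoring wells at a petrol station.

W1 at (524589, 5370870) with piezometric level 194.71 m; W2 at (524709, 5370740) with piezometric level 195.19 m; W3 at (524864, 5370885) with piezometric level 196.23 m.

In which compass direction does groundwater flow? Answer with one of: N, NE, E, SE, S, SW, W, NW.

W

Differences from W1: to W2 (Δx, Δy, Δh) = (120, -130, +0.48); to W3 = (275, 15, +1.52).
Solve a·Δx + b·Δy = Δh: det = 120·15 − 275·(-130) = 37550.
∂h/∂x = [(+0.48)·15 − (+1.52)·(-130)] / 37550 = +0.005454
∂h/∂y = [120·(+1.52) − 275·(+0.48)] / 37550 = +0.001342
Flow = −∇h = (-0.005454 east, -0.001342 north), which points west.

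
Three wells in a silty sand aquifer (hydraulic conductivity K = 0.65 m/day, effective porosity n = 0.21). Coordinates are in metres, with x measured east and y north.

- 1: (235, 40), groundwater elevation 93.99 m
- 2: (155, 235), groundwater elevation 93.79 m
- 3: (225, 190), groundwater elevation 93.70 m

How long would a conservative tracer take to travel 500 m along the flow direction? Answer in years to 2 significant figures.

130 years

Taking 1 as reference: 2−1 = (-80, 195, -0.20); 3−1 = (-10, 150, -0.29).
Solve a·Δx + b·Δy = Δh: det = (-80)·150 − (-10)·195 = -10050.
∂h/∂x = [(-0.20)·150 − (-0.29)·195] / -10050 = -0.002642
∂h/∂y = [(-80)·(-0.29) − (-10)·(-0.20)] / -10050 = -0.002109
|∇h| = √(-0.002642² + -0.002109²) = 0.003381
Seepage velocity v = K·i/n = 0.65 × 0.003381 / 0.21 = 0.01047 m/day.
t = 500 / 0.01047 = 4.776e+04 days = 131 years.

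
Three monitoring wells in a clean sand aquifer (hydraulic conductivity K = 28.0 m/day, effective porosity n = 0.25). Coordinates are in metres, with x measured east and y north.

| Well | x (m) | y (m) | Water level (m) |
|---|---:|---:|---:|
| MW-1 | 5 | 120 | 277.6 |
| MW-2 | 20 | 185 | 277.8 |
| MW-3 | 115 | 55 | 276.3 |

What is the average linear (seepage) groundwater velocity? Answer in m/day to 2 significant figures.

1.1 m/day

With h = a·x + b·y + c and MW-1 as origin, the differences give:
  15·a + 65·b = +0.2
  110·a + (-65)·b = -1.3
Eliminate b (×(-65) and ×65, subtract): -8125·a = 71.50 → a = ∂h/∂x = -0.008800
Back-substitute: b = ∂h/∂y = +0.005108.
|∇h| = √(-0.008800² + 0.005108²) = 0.01018
Seepage velocity v = K·i/n = 28.0 × 0.01018 / 0.25 = 1.14 m/day.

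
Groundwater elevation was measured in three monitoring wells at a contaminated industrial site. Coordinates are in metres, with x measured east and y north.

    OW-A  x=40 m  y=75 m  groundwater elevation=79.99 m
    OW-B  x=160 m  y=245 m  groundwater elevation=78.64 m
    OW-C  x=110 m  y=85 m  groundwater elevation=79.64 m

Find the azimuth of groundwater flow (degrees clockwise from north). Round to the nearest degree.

041°

Taking OW-A as reference: OW-B−OW-A = (120, 170, -1.35); OW-C−OW-A = (70, 10, -0.35).
Solve a·Δx + b·Δy = Δh: det = 120·10 − 70·170 = -10700.
∂h/∂x = [(-1.35)·10 − (-0.35)·170] / -10700 = -0.004299
∂h/∂y = [120·(-0.35) − 70·(-1.35)] / -10700 = -0.004907
Flow direction (−∇h) has components (+0.004299 E, +0.004907 N).
Azimuth = atan2(E, N) = atan2(+0.004299, +0.004907) = 41.2° ≈ 041°.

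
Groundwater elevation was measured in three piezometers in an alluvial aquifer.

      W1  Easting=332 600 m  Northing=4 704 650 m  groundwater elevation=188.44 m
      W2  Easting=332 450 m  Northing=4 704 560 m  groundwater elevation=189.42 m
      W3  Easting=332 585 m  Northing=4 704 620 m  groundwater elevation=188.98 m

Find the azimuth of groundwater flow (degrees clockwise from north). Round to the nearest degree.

344°

Three-point gradient (reference W1): Δ to W2 = (-150, -90, +0.98), Δ to W3 = (-15, -30, +0.54).
∂h/∂x = +0.006095, ∂h/∂y = -0.02105 (det = 3150).
Flow direction (−∇h) has components (-0.006095 E, +0.02105 N).
Azimuth = atan2(E, N) = atan2(-0.006095, +0.02105) = 343.8° ≈ 344°.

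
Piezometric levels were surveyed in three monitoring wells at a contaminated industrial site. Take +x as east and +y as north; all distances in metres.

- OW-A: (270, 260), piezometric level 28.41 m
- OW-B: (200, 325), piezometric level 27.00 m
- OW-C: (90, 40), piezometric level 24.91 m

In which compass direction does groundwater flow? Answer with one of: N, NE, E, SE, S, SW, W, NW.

Taking OW-A as reference: OW-B−OW-A = (-70, 65, -1.41); OW-C−OW-A = (-180, -220, -3.50).
Solve a·Δx + b·Δy = Δh: det = (-70)·(-220) − (-180)·65 = 27100.
∂h/∂x = [(-1.41)·(-220) − (-3.50)·65] / 27100 = +0.01984
∂h/∂y = [(-70)·(-3.50) − (-180)·(-1.41)] / 27100 = -0.0003247
Flow = −∇h = (-0.01984 east, +0.0003247 north), which points west.

W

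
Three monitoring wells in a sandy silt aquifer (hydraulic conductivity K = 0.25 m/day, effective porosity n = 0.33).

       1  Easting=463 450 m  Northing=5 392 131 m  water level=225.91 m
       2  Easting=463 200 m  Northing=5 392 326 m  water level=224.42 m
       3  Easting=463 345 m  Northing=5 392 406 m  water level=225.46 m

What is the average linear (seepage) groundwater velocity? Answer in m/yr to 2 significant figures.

1.9 m/yr

Taking 1 as reference: 2−1 = (-250, 195, -1.49); 3−1 = (-105, 275, -0.45).
Determinant of the coordinate differences = (-250)·275 − (-105)·195 = -48275.
∂h/∂x = [(-1.49)·275 − (-0.45)·195] / -48275 = +0.006670
∂h/∂y = [(-250)·(-0.45) − (-105)·(-1.49)] / -48275 = +0.0009104
|∇h| = √(0.006670² + 0.0009104²) = 0.006732
Seepage velocity v = K·i/n = 0.25 × 0.006732 / 0.33 = 0.0051 m/day = 1.863 m/yr.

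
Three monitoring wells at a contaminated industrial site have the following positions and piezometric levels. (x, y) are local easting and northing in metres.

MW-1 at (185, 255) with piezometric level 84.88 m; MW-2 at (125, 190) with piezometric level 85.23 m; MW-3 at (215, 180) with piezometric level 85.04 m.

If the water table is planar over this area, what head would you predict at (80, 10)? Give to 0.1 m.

85.9 m

With h = a·x + b·y + c and MW-1 as origin, the differences give:
  (-60)·a + (-65)·b = +0.35
  30·a + (-75)·b = +0.16
Eliminate b (×(-75) and ×(-65), subtract): 6450·a = -15.850 → a = ∂h/∂x = -0.002457
Back-substitute: b = ∂h/∂y = -0.003116.
h(80, 10) = 84.88 + (-0.002457)·(-105) + (-0.003116)·(-245) = 84.88 +0.258 +0.763 = 85.902 m.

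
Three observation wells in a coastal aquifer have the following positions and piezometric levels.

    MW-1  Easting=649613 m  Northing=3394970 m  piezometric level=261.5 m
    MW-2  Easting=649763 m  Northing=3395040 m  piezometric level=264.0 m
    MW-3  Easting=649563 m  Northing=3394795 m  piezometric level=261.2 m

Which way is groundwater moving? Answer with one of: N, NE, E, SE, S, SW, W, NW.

W

With h = a·x + b·y + c and MW-1 as origin, the differences give:
  150·a + 70·b = +2.5
  (-50)·a + (-175)·b = -0.3
Eliminate b (×(-175) and ×70, subtract): -22750·a = -416.50 → a = ∂h/∂x = +0.01831
Back-substitute: b = ∂h/∂y = -0.003516.
Flow = −∇h = (-0.01831 east, +0.003516 north), which points west.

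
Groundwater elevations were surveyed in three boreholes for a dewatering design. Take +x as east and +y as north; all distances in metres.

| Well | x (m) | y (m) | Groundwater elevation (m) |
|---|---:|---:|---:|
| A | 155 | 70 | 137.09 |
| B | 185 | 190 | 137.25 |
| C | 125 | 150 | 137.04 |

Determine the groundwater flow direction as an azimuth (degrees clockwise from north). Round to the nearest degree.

With h = a·x + b·y + c and A as origin, the differences give:
  30·a + 120·b = +0.16
  (-30)·a + 80·b = -0.05
Eliminate b (×80 and ×120, subtract): 6000·a = 18.800 → a = ∂h/∂x = +0.003133
Back-substitute: b = ∂h/∂y = +0.0005500.
Flow direction (−∇h) has components (-0.003133 E, -0.0005500 N).
Azimuth = atan2(E, N) = atan2(-0.003133, -0.0005500) = 260.0° ≈ 260°.

260°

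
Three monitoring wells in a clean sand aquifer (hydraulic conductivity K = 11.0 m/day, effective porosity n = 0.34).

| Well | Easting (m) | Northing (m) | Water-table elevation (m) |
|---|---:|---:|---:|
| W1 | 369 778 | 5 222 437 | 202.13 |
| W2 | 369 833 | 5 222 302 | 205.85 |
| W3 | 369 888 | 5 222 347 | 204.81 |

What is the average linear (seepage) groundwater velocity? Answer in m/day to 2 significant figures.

Differences from W1: to W2 (Δx, Δy, Δh) = (55, -135, +3.72); to W3 = (110, -90, +2.68).
Solve a·Δx + b·Δy = Δh: det = 55·(-90) − 110·(-135) = 9900.
∂h/∂x = [(+3.72)·(-90) − (+2.68)·(-135)] / 9900 = +0.002727
∂h/∂y = [55·(+2.68) − 110·(+3.72)] / 9900 = -0.02644
|∇h| = √(0.002727² + -0.02644²) = 0.02658
Seepage velocity v = K·i/n = 11.0 × 0.02658 / 0.34 = 0.8599 m/day.

0.86 m/day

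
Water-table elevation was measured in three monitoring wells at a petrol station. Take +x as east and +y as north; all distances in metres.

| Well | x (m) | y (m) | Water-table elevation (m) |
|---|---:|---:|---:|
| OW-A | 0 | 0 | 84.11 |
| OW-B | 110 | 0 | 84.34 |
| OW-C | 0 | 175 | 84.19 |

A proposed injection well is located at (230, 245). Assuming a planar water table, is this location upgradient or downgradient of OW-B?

upgradient

∂h/∂x = (84.34 − 84.11) / (110 − 0) = +0.002091
∂h/∂y = (84.19 − 84.11) / (175 − 0) = +0.0004571
Head at (230, 245) = 84.11 + (+0.002091)·(230) + (+0.0004571)·(245) = 84.70 m.
That is higher than the 84.34 m at OW-B, so the point is upgradient.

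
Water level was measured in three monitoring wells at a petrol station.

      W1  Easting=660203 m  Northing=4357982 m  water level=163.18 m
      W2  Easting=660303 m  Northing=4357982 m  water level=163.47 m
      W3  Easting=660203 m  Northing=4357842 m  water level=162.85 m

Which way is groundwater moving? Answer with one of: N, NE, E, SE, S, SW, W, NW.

SW

∂h/∂x = (163.47 − 163.18) / (660303 − 660203) = +0.002900
∂h/∂y = (162.85 − 163.18) / (4357842 − 4357982) = +0.002357
Flow = −∇h = (-0.002900 east, -0.002357 north), which points southwest.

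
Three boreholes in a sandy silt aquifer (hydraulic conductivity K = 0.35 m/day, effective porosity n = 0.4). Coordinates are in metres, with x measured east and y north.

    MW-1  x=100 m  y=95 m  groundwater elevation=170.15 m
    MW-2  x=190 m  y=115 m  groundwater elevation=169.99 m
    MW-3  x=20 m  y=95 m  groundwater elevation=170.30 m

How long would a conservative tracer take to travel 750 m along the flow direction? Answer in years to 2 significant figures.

1200 years

With h = a·x + b·y + c and MW-1 as origin, the differences give:
  90·a + 20·b = -0.16
  (-80)·a + 0·b = +0.15
Eliminate b (×0 and ×20, subtract): 1600·a = -3.000 → a = ∂h/∂x = -0.001875
Back-substitute: b = ∂h/∂y = +0.0004375.
|∇h| = √(-0.001875² + 0.0004375²) = 0.001925
Seepage velocity v = K·i/n = 0.35 × 0.001925 / 0.4 = 0.001684 m/day.
t = 750 / 0.001684 = 4.454e+05 days = 1.22e+03 years.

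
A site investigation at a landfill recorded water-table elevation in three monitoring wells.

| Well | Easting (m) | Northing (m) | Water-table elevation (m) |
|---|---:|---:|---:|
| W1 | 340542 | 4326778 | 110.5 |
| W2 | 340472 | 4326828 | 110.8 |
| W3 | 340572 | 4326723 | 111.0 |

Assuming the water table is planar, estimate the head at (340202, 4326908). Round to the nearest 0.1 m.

114.1 m

Differences from W1: to W2 (Δx, Δy, Δh) = (-70, 50, +0.3); to W3 = (30, -55, +0.5).
Determinant of the coordinate differences = (-70)·(-55) − 30·50 = 2350.
∂h/∂x = [(+0.3)·(-55) − (+0.5)·50] / 2350 = -0.01766
∂h/∂y = [(-70)·(+0.5) − 30·(+0.3)] / 2350 = -0.01872
h(340202, 4326908) = 110.5 + (-0.01766)·(-340) + (-0.01872)·(130) = 110.5 +6.004 -2.434 = 114.070 m.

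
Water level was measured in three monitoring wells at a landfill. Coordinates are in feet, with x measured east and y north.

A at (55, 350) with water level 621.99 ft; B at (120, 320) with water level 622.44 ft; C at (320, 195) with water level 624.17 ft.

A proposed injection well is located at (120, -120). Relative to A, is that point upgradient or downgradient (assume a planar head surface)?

upgradient

With h = a·x + b·y + c and A as origin, the differences give:
  65·a + (-30)·b = +0.45
  265·a + (-155)·b = +2.18
Eliminate b (×(-155) and ×(-30), subtract): -2125·a = -4.350 → a = ∂h/∂x = +0.002047
Back-substitute: b = ∂h/∂y = -0.01056.
Head at (120, -120) = 621.99 + (+0.002047)·(65) + (-0.01056)·(-470) = 627.09 ft.
That is higher than the 621.99 ft at A, so the point is upgradient.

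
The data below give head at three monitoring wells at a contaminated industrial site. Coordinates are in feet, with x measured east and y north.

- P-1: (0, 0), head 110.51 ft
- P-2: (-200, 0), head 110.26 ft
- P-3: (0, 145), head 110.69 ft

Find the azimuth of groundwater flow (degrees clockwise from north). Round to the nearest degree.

225°

∂h/∂x = (110.26 − 110.51) / (-200 − 0) = +0.001250
∂h/∂y = (110.69 − 110.51) / (145 − 0) = +0.001241
Flow direction (−∇h) has components (-0.001250 E, -0.001241 N).
Azimuth = atan2(E, N) = atan2(-0.001250, -0.001241) = 225.2° ≈ 225°.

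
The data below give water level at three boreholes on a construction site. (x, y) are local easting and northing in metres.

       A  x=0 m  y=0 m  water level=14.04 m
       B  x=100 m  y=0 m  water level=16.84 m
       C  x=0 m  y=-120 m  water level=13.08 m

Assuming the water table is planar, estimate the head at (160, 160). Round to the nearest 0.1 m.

19.8 m

∂h/∂x = (16.84 − 14.04) / (100 − 0) = +0.02800
∂h/∂y = (13.08 − 14.04) / (-120 − 0) = +0.008000
h(160, 160) = 14.04 + (+0.02800)·(160) + (+0.008000)·(160) = 14.04 +4.480 +1.280 = 19.800 m.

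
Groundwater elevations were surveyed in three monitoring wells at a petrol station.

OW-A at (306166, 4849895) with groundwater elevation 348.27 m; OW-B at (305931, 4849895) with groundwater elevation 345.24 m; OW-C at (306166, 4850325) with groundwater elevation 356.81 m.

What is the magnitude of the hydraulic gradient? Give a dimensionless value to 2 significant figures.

0.024

∂h/∂x = (345.24 − 348.27) / (305931 − 306166) = +0.01289
∂h/∂y = (356.81 − 348.27) / (4850325 − 4849895) = +0.01986
|∇h| = √(0.01289² + 0.01986²) = 0.02368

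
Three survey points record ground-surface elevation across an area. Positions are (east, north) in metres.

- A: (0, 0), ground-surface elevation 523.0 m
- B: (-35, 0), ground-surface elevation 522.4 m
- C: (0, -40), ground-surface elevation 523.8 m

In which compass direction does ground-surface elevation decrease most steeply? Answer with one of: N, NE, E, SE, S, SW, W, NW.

NW

∂z/∂x = (522.4 − 523.0) / (-35 − 0) = +0.01714
∂z/∂y = (523.8 − 523.0) / (-40 − 0) = -0.02000
Steepest decrease is along −∇f = (-0.01714 E, +0.02000 N) → northwest.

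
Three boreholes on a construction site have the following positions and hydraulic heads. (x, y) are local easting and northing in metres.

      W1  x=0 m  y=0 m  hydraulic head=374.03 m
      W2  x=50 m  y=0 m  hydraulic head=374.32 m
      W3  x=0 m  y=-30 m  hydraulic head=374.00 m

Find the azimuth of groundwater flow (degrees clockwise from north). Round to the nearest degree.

∂h/∂x = (374.32 − 374.03) / (50 − 0) = +0.005800
∂h/∂y = (374.00 − 374.03) / (-30 − 0) = +0.0010000
Flow direction (−∇h) has components (-0.005800 E, -0.0010000 N).
Azimuth = atan2(E, N) = atan2(-0.005800, -0.0010000) = 260.2° ≈ 260°.

260°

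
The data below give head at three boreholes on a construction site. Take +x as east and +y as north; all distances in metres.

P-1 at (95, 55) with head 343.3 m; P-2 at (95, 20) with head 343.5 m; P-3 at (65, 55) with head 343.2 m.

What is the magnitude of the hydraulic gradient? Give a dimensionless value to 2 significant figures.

Taking P-1 as reference: P-2−P-1 = (0, -35, +0.2); P-3−P-1 = (-30, 0, -0.1).
Determinant of the coordinate differences = 0·0 − (-30)·(-35) = -1050.
∂h/∂x = [(+0.2)·0 − (-0.1)·(-35)] / -1050 = +0.003333
∂h/∂y = [0·(-0.1) − (-30)·(+0.2)] / -1050 = -0.005714
|∇h| = √(0.003333² + -0.005714²) = 0.006615

0.0066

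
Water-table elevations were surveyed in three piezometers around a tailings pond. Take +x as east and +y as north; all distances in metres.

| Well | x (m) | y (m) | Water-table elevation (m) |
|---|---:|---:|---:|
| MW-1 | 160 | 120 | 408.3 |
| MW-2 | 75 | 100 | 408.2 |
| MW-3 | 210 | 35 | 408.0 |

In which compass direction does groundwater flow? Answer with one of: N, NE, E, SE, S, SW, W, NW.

S

Three-point gradient (reference MW-1): Δ to MW-2 = (-85, -20, -0.1), Δ to MW-3 = (50, -85, -0.3).
∂h/∂x = +0.0003040, ∂h/∂y = +0.003708 (det = 8225).
Flow = −∇h = (-0.0003040 east, -0.003708 north), which points south.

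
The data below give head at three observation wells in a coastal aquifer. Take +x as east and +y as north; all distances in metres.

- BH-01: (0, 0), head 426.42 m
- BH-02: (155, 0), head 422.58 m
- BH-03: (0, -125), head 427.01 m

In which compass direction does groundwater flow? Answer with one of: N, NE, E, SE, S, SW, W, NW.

E

∂h/∂x = (422.58 − 426.42) / (155 − 0) = -0.02477
∂h/∂y = (427.01 − 426.42) / (-125 − 0) = -0.004720
Flow = −∇h = (+0.02477 east, +0.004720 north), which points east.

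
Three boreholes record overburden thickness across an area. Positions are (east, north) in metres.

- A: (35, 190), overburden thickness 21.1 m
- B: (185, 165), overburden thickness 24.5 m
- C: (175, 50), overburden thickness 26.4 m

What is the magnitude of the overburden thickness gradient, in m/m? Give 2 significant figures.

Taking A as reference: B−A = (150, -25, +3.4); C−A = (140, -140, +5.3).
Solve a·Δx + b·Δy = Δd: det = 150·(-140) − 140·(-25) = -17500.
∂d/∂x = [(+3.4)·(-140) − (+5.3)·(-25)] / -17500 = +0.01963
∂d/∂y = [150·(+5.3) − 140·(+3.4)] / -17500 = -0.01823
|∇f| = √(0.01963² + -0.01823²) = 0.02679 m/m

0.027 m/m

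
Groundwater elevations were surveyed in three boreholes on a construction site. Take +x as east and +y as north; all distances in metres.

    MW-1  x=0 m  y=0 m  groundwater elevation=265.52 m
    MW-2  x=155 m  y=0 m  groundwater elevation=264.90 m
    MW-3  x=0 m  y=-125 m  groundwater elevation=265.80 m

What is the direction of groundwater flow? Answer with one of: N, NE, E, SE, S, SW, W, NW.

NE

∂h/∂x = (264.90 − 265.52) / (155 − 0) = -0.004000
∂h/∂y = (265.80 − 265.52) / (-125 − 0) = -0.002240
Flow = −∇h = (+0.004000 east, +0.002240 north), which points northeast.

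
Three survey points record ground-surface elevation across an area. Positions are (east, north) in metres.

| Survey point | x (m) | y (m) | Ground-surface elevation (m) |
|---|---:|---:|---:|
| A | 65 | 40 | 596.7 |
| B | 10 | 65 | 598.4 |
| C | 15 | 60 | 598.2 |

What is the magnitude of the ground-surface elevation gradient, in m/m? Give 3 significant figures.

0.0287 m/m

Differences from A: to B (Δx, Δy, Δh) = (-55, 25, +1.7); to C = (-50, 20, +1.5).
Determinant of the coordinate differences = (-55)·20 − (-50)·25 = 150.
∂z/∂x = [(+1.7)·20 − (+1.5)·25] / 150 = -0.02333
∂z/∂y = [(-55)·(+1.5) − (-50)·(+1.7)] / 150 = +0.01667
|∇f| = √(-0.02333² + 0.01667²) = 0.02867 m/m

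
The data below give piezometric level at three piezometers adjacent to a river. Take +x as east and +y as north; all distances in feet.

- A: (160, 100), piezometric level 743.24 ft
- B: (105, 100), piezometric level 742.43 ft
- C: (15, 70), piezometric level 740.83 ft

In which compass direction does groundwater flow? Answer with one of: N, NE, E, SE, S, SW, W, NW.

SW

Three-point gradient (reference A): Δ to B = (-55, 0, -0.81), Δ to C = (-145, -30, -2.41).
∂h/∂x = +0.01473, ∂h/∂y = +0.009152 (det = 1650).
Flow = −∇h = (-0.01473 east, -0.009152 north), which points southwest.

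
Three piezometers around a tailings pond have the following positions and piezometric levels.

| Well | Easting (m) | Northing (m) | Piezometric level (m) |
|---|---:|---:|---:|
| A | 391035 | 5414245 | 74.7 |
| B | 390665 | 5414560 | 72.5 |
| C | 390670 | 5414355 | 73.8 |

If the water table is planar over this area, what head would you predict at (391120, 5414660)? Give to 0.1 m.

With h = a·x + b·y + c and A as origin, the differences give:
  (-370)·a + 315·b = -2.2
  (-365)·a + 110·b = -0.9
Eliminate b (×110 and ×315, subtract): 74275·a = 41.50 → a = ∂h/∂x = +0.0005587
Back-substitute: b = ∂h/∂y = -0.006328.
h(391120, 5414660) = 74.7 + (+0.0005587)·(85) + (-0.006328)·(415) = 74.7 +0.047 -2.626 = 72.121 m.

72.1 m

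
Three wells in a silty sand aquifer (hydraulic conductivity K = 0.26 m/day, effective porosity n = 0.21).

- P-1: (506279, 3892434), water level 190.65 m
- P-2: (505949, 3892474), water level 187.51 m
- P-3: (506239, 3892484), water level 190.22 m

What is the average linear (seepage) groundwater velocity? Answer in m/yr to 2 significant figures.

Taking P-1 as reference: P-2−P-1 = (-330, 40, -3.14); P-3−P-1 = (-40, 50, -0.43).
Solve a·Δx + b·Δy = Δh: det = (-330)·50 − (-40)·40 = -14900.
∂h/∂x = [(-3.14)·50 − (-0.43)·40] / -14900 = +0.009383
∂h/∂y = [(-330)·(-0.43) − (-40)·(-3.14)] / -14900 = -0.001094
|∇h| = √(0.009383² + -0.001094²) = 0.009447
Seepage velocity v = K·i/n = 0.26 × 0.009447 / 0.21 = 0.0117 m/day = 4.273 m/yr.

4.3 m/yr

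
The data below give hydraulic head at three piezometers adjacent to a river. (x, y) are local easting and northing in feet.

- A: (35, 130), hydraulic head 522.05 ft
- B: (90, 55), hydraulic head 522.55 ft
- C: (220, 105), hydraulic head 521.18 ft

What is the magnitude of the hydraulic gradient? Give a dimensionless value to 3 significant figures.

0.0128

With h = a·x + b·y + c and A as origin, the differences give:
  55·a + (-75)·b = +0.50
  185·a + (-25)·b = -0.87
Eliminate b (×(-25) and ×(-75), subtract): 12500·a = -77.750 → a = ∂h/∂x = -0.006220
Back-substitute: b = ∂h/∂y = -0.01123.
|∇h| = √(-0.006220² + -0.01123²) = 0.01284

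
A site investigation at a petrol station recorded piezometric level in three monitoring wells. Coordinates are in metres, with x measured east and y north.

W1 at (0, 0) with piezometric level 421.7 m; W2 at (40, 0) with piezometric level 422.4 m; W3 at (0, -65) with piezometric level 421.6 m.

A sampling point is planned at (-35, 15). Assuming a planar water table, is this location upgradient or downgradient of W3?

∂h/∂x = (422.4 − 421.7) / (40 − 0) = +0.01750
∂h/∂y = (421.6 − 421.7) / (-65 − 0) = +0.001538
Head at (-35, 15) = 421.7 + (+0.01750)·(-35) + (+0.001538)·(15) = 421.11 m.
That is lower than the 421.6 m at W3, so the point is downgradient.

downgradient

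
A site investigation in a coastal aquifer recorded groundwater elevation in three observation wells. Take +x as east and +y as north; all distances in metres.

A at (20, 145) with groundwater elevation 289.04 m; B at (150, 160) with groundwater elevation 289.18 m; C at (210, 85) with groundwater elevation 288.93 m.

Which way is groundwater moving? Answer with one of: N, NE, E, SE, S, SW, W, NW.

With h = a·x + b·y + c and A as origin, the differences give:
  130·a + 15·b = +0.14
  190·a + (-60)·b = -0.11
Eliminate b (×(-60) and ×15, subtract): -10650·a = -6.750 → a = ∂h/∂x = +0.0006338
Back-substitute: b = ∂h/∂y = +0.003840.
Flow = −∇h = (-0.0006338 east, -0.003840 north), which points south.

S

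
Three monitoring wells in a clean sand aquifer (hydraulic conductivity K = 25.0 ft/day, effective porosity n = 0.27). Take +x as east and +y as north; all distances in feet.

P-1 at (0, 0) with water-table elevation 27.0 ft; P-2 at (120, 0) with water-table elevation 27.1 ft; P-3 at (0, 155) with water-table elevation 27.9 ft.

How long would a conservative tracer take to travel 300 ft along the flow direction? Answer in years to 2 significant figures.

1.5 years

∂h/∂x = (27.1 − 27.0) / (120 − 0) = +0.0008333
∂h/∂y = (27.9 − 27.0) / (155 − 0) = +0.005806
|∇h| = √(0.0008333² + 0.005806²) = 0.005865
Seepage velocity v = K·i/n = 25.0 × 0.005865 / 0.27 = 0.5431 ft/day.
t = 300 / 0.5431 = 552.4 days = 1.51 years.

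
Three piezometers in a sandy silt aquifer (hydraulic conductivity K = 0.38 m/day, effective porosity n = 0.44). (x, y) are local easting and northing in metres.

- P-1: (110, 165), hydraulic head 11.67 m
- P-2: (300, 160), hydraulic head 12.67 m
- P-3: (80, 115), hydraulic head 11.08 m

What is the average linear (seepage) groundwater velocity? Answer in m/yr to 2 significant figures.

3.2 m/yr

Taking P-1 as reference: P-2−P-1 = (190, -5, +1.00); P-3−P-1 = (-30, -50, -0.59).
Determinant of the coordinate differences = 190·(-50) − (-30)·(-5) = -9650.
∂h/∂x = [(+1.00)·(-50) − (-0.59)·(-5)] / -9650 = +0.005487
∂h/∂y = [190·(-0.59) − (-30)·(+1.00)] / -9650 = +0.008508
|∇h| = √(0.005487² + 0.008508²) = 0.01012
Seepage velocity v = K·i/n = 0.38 × 0.01012 / 0.44 = 0.00874 m/day = 3.192 m/yr.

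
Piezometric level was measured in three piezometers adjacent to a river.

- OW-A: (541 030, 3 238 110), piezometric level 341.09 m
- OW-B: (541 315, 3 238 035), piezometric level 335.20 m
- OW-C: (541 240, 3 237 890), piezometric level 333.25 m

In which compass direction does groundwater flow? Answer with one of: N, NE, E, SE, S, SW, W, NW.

Taking OW-A as reference: OW-B−OW-A = (285, -75, -5.89); OW-C−OW-A = (210, -220, -7.84).
Solve a·Δx + b·Δy = Δh: det = 285·(-220) − 210·(-75) = -46950.
∂h/∂x = [(-5.89)·(-220) − (-7.84)·(-75)] / -46950 = -0.01508
∂h/∂y = [285·(-7.84) − 210·(-5.89)] / -46950 = +0.02125
Flow = −∇h = (+0.01508 east, -0.02125 north), which points southeast.

SE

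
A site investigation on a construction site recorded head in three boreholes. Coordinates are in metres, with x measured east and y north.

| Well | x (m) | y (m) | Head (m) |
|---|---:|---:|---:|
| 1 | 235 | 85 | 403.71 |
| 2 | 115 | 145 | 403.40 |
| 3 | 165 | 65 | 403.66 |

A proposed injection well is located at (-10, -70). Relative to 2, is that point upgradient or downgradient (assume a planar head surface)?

Differences from 1: to 2 (Δx, Δy, Δh) = (-120, 60, -0.31); to 3 = (-70, -20, -0.05).
Solve a·Δx + b·Δy = Δh: det = (-120)·(-20) − (-70)·60 = 6600.
∂h/∂x = [(-0.31)·(-20) − (-0.05)·60] / 6600 = +0.001394
∂h/∂y = [(-120)·(-0.05) − (-70)·(-0.31)] / 6600 = -0.002379
Head at (-10, -70) = 403.71 + (+0.001394)·(-245) + (-0.002379)·(-155) = 403.74 m.
That is higher than the 403.40 m at 2, so the point is upgradient.

upgradient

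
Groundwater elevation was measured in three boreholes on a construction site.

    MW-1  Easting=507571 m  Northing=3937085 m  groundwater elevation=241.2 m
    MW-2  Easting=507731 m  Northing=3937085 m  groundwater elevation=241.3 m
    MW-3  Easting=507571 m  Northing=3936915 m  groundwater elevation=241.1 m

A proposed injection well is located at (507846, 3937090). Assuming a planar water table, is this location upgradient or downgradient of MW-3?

upgradient

∂h/∂x = (241.3 − 241.2) / (507731 − 507571) = +0.0006250
∂h/∂y = (241.1 − 241.2) / (3936915 − 3937085) = +0.0005882
Head at (507846, 3937090) = 241.2 + (+0.0006250)·(275) + (+0.0005882)·(5) = 241.37 m.
That is higher than the 241.1 m at MW-3, so the point is upgradient.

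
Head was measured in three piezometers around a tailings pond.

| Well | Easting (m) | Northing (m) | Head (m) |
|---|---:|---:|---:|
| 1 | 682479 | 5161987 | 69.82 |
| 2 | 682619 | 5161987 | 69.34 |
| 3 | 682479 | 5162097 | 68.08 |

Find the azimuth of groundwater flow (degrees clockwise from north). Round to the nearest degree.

∂h/∂x = (69.34 − 69.82) / (682619 − 682479) = -0.003429
∂h/∂y = (68.08 − 69.82) / (5162097 − 5161987) = -0.01582
Flow direction (−∇h) has components (+0.003429 E, +0.01582 N).
Azimuth = atan2(E, N) = atan2(+0.003429, +0.01582) = 12.2° ≈ 012°.

012°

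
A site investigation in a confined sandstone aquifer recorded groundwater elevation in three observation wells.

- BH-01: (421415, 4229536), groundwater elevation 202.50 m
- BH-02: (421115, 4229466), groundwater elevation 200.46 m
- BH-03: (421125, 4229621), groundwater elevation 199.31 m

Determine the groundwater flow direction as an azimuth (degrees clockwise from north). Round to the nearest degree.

With h = a·x + b·y + c and BH-01 as origin, the differences give:
  (-300)·a + (-70)·b = -2.04
  (-290)·a + 85·b = -3.19
Eliminate b (×85 and ×(-70), subtract): -45800·a = -396.700 → a = ∂h/∂x = +0.008662
Back-substitute: b = ∂h/∂y = -0.007978.
Flow direction (−∇h) has components (-0.008662 E, +0.007978 N).
Azimuth = atan2(E, N) = atan2(-0.008662, +0.007978) = 312.6° ≈ 313°.

313°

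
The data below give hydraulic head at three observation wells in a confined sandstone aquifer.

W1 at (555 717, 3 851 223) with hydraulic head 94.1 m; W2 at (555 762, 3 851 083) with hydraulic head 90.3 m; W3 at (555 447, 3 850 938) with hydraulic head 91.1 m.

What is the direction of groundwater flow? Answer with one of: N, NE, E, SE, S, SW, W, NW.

SE

With h = a·x + b·y + c and W1 as origin, the differences give:
  45·a + (-140)·b = -3.8
  (-270)·a + (-285)·b = -3.0
Eliminate b (×(-285) and ×(-140), subtract): -50625·a = 663.00 → a = ∂h/∂x = -0.01310
Back-substitute: b = ∂h/∂y = +0.02293.
Flow = −∇h = (+0.01310 east, -0.02293 north), which points southeast.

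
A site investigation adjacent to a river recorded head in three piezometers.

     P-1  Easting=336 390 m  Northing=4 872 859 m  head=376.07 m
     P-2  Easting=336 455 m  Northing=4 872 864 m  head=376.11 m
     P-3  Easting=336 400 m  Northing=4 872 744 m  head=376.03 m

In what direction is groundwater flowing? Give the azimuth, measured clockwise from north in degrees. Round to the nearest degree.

With h = a·x + b·y + c and P-1 as origin, the differences give:
  65·a + 5·b = +0.04
  10·a + (-115)·b = -0.04
Eliminate b (×(-115) and ×5, subtract): -7525·a = -4.400 → a = ∂h/∂x = +0.0005847
Back-substitute: b = ∂h/∂y = +0.0003987.
Flow direction (−∇h) has components (-0.0005847 E, -0.0003987 N).
Azimuth = atan2(E, N) = atan2(-0.0005847, -0.0003987) = 235.7° ≈ 236°.

236°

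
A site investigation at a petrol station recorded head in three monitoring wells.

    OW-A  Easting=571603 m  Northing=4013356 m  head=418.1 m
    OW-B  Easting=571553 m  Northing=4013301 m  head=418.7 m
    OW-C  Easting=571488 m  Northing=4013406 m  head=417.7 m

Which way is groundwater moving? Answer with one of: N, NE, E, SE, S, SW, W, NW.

Differences from OW-A: to OW-B (Δx, Δy, Δh) = (-50, -55, +0.6); to OW-C = (-115, 50, -0.4).
Solve a·Δx + b·Δy = Δh: det = (-50)·50 − (-115)·(-55) = -8825.
∂h/∂x = [(+0.6)·50 − (-0.4)·(-55)] / -8825 = -0.0009065
∂h/∂y = [(-50)·(-0.4) − (-115)·(+0.6)] / -8825 = -0.01008
Flow = −∇h = (+0.0009065 east, +0.01008 north), which points north.

N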